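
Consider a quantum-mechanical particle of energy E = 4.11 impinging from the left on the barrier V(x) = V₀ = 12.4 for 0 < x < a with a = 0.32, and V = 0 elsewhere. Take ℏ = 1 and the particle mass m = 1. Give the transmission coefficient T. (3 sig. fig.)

T = 0.234

Since E < V₀ the interior solution is evanescent with decay constant κ = √(2m(V₀ − E))/ℏ = 4.072.
κa = 1.303, sinh(κa) = 1.704.
The exact tunnelling result is T⁻¹ = 1 + V₀² sinh²(κa) / [4E(V₀ − E)] = 4.277, so T = 0.234.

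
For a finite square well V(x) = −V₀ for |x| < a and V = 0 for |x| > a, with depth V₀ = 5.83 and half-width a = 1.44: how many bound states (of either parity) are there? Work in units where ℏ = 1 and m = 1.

N = 4

Define the well-strength parameter z₀ = (a/ℏ)√(2mV₀) = 1.44 × √(2·1·5.83) = 4.917.
A new bound state (alternating even/odd) appears each time z₀ passes a multiple of π/2, so N = ⌊2z₀/π⌋ + 1 = ⌊3.130⌋ + 1 = 4.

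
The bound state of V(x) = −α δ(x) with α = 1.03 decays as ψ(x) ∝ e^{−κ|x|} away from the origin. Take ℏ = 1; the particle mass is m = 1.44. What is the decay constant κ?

Integrate −(ℏ²/2m)ψ'' − αδ(x)ψ = Eψ from −ε to +ε: the ψ'' term gives ψ'(0⁺) − ψ'(0⁻) and the δ term gives −(2mα/ℏ²)ψ(0).
With ψ ∝ e^{−κ|x|} this yields −2κ = −2mα/ℏ², so κ = mα/ℏ² = 1.483.

κ = 1.48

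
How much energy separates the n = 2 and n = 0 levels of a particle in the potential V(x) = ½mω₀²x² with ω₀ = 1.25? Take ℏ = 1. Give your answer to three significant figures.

E_n = ℏω₀(n + ½), so ΔE = (2 − 0) ℏω₀ = 2 × 1.25 = 2.500.

ΔE = 2.50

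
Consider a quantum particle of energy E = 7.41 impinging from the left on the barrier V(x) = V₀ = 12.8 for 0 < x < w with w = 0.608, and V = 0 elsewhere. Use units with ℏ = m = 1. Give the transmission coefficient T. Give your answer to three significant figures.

E < V₀: inside the barrier ψ ∝ e^{±κx} with κ = √(2m(V₀ − E))/ℏ = 3.283.
κw = 1.996, sinh(κw) = 3.613.
The exact tunnelling result is T⁻¹ = 1 + V₀² sinh²(κw) / [4E(V₀ − E)] = 14.39, so T = 0.0695.

T = 0.0695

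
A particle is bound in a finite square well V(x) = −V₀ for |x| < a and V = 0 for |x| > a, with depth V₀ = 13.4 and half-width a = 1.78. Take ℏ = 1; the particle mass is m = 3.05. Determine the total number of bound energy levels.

N = 11

The dimensionless depth is z₀ = a√(2mV₀)/ℏ = 1.78 × √(81.74) = 16.09.
The even/odd transcendental equations gain one root per π/2 in z₀, giving N = 1 + ⌊2z₀/π⌋ = 1 + ⌊10.25⌋ = 11.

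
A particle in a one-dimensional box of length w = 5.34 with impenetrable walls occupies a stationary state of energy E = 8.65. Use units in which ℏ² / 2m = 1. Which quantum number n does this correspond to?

From E_n = n²π²ℏ²/(2mw²) invert to n = √(2mw²E)/(πℏ).
n = (5.34/π) × √(2 × 0.5 × 8.65) = 4.999 → n = 5.

n = 5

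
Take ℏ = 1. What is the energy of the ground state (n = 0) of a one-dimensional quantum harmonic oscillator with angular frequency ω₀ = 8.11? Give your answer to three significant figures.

Using E_n = (n + ½)ℏω₀: E_0 = 0.5 × 8.11 = 4.055.

E = 4.06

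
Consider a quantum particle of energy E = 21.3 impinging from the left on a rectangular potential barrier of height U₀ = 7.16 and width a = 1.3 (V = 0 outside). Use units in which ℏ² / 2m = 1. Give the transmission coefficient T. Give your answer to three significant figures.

Above the barrier the interior wavenumber is k₂ = √(2m(E − U₀))/ℏ = 3.760, giving phase k₂a = 4.888.
Matching at both interfaces gives T⁻¹ = 1 + U₀² sin²(k₂a) / [4E(E − U₀)] = 1.041, hence T = 0.960.

T = 0.960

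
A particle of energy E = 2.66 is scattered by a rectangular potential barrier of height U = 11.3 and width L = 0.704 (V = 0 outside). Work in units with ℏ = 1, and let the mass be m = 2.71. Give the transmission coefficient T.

T = 0.000188

E < U: inside the barrier ψ ∝ e^{±κx} with κ = √(2m(U − E))/ℏ = 6.843.
κL = 4.818, sinh(κL) = 61.83.
The exact tunnelling result is T⁻¹ = 1 + U² sinh²(κL) / [4E(U − E)] = 5311, so T = 0.000188.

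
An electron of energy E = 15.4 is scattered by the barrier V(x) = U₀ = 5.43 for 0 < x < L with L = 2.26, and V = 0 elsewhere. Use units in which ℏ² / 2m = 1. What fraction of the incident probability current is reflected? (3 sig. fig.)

R = 0.0265

Above the barrier the interior wavenumber is k₂ = √(2m(E − U₀))/ℏ = 3.158, giving phase k₂L = 7.136.
Matching at both interfaces gives T⁻¹ = 1 + U₀² sin²(k₂L) / [4E(E − U₀)] = 1.027, hence T = 0.973.
R = 1 − T = 0.0265.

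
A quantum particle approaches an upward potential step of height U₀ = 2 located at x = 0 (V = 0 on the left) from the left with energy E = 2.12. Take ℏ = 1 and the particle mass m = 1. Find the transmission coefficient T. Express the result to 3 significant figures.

The wavenumbers are k₁ = √(2mE)/ℏ = 2.059 on the left and k₂ = √(2m(E − U₀))/ℏ = 0.4899 on the right.
Matching ψ and ψ′ at x = 0 gives r = (k₁ − k₂)/(k₁ + k₂), so R = r² = 0.3790 and T = 1 − R = 0.6210.

T = 0.621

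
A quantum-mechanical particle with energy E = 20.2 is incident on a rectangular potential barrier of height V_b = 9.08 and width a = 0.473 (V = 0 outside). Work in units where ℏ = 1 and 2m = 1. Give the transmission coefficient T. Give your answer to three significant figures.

T = 0.916

E > V_b: inside the barrier k₂ = √(2m(E − V_b))/ℏ = 3.335, k₂a = 1.577.
T = [1 + V_b² sin²(k₂a) / (4E(E − V_b))]⁻¹ = 1/1.092 = 0.916.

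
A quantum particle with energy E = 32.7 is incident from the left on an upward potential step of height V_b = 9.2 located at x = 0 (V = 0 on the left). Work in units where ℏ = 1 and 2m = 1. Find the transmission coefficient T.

The wavenumbers are k₁ = √(2mE)/ℏ = 5.718 on the left and k₂ = √(2m(E − V_b))/ℏ = 4.848 on the right.
Matching ψ and ψ′ at x = 0 gives r = (k₁ − k₂)/(k₁ + k₂), so R = r² = 0.006791 and T = 1 − R = 0.9932.

T = 0.993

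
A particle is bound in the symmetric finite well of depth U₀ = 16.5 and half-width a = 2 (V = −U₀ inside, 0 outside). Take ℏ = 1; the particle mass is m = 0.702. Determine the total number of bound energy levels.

N = 7

The dimensionless depth is z₀ = a√(2mU₀)/ℏ = 2 × √(23.17) = 9.626.
The even/odd transcendental equations gain one root per π/2 in z₀, giving N = 1 + ⌊2z₀/π⌋ = 1 + ⌊6.128⌋ = 7.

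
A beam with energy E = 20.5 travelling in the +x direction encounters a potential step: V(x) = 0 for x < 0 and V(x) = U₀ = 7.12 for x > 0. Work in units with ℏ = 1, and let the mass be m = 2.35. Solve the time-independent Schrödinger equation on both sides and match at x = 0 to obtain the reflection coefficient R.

R = 0.0113

On each side the TISE gives plane waves with k = √(2m(E − V))/ℏ: k₁ = √(2·2.35·20.5) = 9.816, k₂ = √(2·2.35·13.38) = 7.930.
Continuity of ψ and ψ′ at the step yields the reflection amplitude r = (k₁ − k₂)/(k₁ + k₂) = 0.1063; thus R = |r|² = 0.01129, T = 0.9887.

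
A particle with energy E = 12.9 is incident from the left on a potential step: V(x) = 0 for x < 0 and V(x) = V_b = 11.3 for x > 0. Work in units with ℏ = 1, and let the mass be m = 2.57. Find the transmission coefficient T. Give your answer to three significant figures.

T = 0.770

The wavenumbers are k₁ = √(2mE)/ℏ = 8.143 on the left and k₂ = √(2m(E − V_b))/ℏ = 2.868 on the right.
Matching ψ and ψ′ at x = 0 gives r = (k₁ − k₂)/(k₁ + k₂), so R = r² = 0.2295 and T = 1 − R = 0.7705.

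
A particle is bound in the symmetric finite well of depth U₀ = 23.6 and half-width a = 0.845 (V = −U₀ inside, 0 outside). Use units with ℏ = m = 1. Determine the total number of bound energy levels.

N = 4

Define the well-strength parameter z₀ = (a/ℏ)√(2mU₀) = 0.845 × √(2·1·23.6) = 5.805.
A new bound state (alternating even/odd) appears each time z₀ passes a multiple of π/2, so N = ⌊2z₀/π⌋ + 1 = ⌊3.696⌋ + 1 = 4.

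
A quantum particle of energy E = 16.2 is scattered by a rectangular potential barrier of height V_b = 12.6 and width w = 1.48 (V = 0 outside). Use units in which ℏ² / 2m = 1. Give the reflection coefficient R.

R = 0.0680

Above the barrier the interior wavenumber is k₂ = √(2m(E − V_b))/ℏ = 1.897, giving phase k₂w = 2.808.
T = [1 + V_b² sin²(k₂w) / (4E(E − V_b))]⁻¹ = 1/1.073 = 0.932.
R = 1 − T = 0.0680.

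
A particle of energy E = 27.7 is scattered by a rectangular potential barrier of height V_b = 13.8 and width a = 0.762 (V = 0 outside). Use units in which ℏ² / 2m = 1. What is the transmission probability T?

T = 0.989

E > V_b: inside the barrier k₂ = √(2m(E − V_b))/ℏ = 3.728, k₂a = 2.841.
T = [1 + V_b² sin²(k₂a) / (4E(E − V_b))]⁻¹ = 1/1.011 = 0.989.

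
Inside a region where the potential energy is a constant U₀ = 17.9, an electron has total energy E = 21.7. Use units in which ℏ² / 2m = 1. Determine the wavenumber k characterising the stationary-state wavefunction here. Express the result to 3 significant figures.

With E > U₀ the solution is oscillatory, ψ ∝ e^{±ikx} with k = √(2m(E − U₀))/ℏ.
k = √(2 × 0.5 × 3.8) = 1.949.

k = 1.95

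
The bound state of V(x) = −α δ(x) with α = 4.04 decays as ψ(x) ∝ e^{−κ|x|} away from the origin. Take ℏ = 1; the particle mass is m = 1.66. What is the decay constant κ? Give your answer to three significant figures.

Integrate −(ℏ²/2m)ψ'' − αδ(x)ψ = Eψ from −ε to +ε: the ψ'' term gives ψ'(0⁺) − ψ'(0⁻) and the δ term gives −(2mα/ℏ²)ψ(0).
With ψ ∝ e^{−κ|x|} this yields −2κ = −2mα/ℏ², so κ = mα/ℏ² = 6.706.

κ = 6.71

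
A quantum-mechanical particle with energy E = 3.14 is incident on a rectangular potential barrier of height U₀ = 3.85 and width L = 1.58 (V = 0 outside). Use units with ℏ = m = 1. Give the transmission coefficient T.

E < U₀: inside the barrier ψ ∝ e^{±κx} with κ = √(2m(U₀ − E))/ℏ = 1.192.
κL = 1.883, sinh(κL) = 3.210.
The exact tunnelling result is T⁻¹ = 1 + U₀² sinh²(κL) / [4E(U₀ − E)] = 18.13, so T = 0.0552.

T = 0.0552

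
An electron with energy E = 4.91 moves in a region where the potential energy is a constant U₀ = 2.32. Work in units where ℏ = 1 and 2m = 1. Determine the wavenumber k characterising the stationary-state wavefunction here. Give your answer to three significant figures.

With E > U₀ the solution is oscillatory, ψ ∝ e^{±ikx} with k = √(2m(E − U₀))/ℏ.
k = √(2 × 0.5 × 2.59) = 1.609.

k = 1.61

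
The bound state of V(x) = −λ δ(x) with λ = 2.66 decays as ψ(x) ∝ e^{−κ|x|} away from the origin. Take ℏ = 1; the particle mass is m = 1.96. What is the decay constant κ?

κ = 5.21

Integrate −(ℏ²/2m)ψ'' − λδ(x)ψ = Eψ from −ε to +ε: the ψ'' term gives ψ'(0⁺) − ψ'(0⁻) and the δ term gives −(2mλ/ℏ²)ψ(0).
With ψ ∝ e^{−κ|x|} this yields −2κ = −2mλ/ℏ², so κ = mλ/ℏ² = 5.214.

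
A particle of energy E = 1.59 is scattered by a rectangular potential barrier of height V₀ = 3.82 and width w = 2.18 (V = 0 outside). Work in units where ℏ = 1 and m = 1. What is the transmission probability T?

T = 0.000390

Since E < V₀ the interior solution is evanescent with decay constant κ = √(2m(V₀ − E))/ℏ = 2.112.
κw = 4.604, sinh(κw) = 49.93.
The exact tunnelling result is T⁻¹ = 1 + V₀² sinh²(κw) / [4E(V₀ − E)] = 2566, so T = 0.000390.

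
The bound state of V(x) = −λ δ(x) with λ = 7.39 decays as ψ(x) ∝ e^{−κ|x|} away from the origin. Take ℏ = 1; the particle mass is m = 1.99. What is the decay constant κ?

Integrating the TISE across x = 0 gives the cusp condition ψ'(0⁺) − ψ'(0⁻) = −(2mλ/ℏ²)ψ(0).
With ψ ∝ e^{−κ|x|} this yields −2κ = −2mλ/ℏ², so κ = mλ/ℏ² = 14.71.

κ = 14.7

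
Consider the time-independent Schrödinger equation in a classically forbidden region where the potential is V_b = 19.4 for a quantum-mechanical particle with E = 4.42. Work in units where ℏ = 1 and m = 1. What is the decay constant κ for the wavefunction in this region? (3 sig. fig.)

κ = 5.47

Since E < V_b the TISE in this region is ψ'' = κ²ψ with κ = √(2m(V_b − E))/ℏ.
κ = √(2 × 1 × 14.98) = 5.474.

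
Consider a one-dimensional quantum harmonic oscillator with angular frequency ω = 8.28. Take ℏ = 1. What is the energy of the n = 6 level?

E = 53.8

The oscillator eigenvalues are E_n = ℏω(n + ½), so E_6 = 8.28 × 6.5 = 53.82.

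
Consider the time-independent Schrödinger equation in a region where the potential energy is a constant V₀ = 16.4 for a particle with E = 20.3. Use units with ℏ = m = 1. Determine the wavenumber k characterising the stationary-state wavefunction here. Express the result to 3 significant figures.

k = 2.79

With E > V₀ the solution is oscillatory, ψ ∝ e^{±ikx} with k = √(2m(E − V₀))/ℏ.
k = √(2 × 1 × 3.9) = 2.793.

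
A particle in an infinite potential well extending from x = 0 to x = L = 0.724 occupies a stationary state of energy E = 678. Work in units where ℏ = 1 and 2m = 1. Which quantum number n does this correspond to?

n = 6

For an infinite well E_n = n²π²ℏ²/(2mL²), so n = (L/πℏ)√(2mE).
n = (0.724/π) × √(2 × 0.5 × 678) = 6.001 → n = 6.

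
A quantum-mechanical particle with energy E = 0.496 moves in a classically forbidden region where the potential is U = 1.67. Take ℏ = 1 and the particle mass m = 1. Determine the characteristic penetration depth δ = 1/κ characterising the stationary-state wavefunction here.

Since E < U the TISE in this region is ψ'' = κ²ψ with κ = √(2m(U − E))/ℏ.
κ = √(2 × 1 × 1.174) = 1.532. The penetration depth is δ = 1/κ = 0.653.

δ = 0.653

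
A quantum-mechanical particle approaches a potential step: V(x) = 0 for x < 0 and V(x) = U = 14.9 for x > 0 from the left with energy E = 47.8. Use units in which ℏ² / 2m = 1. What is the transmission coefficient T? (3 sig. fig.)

T = 0.991

The wavenumbers are k₁ = √(2mE)/ℏ = 6.914 on the left and k₂ = √(2m(E − U))/ℏ = 5.736 on the right.
Matching ψ and ψ′ at x = 0 gives r = (k₁ − k₂)/(k₁ + k₂), so R = r² = 0.008671 and T = 1 − R = 0.9913.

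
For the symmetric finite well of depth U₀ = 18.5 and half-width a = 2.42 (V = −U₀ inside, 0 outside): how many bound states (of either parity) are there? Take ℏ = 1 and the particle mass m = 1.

N = 10

The dimensionless depth is z₀ = a√(2mU₀)/ℏ = 2.42 × √(37.00) = 14.72.
A new bound state (alternating even/odd) appears each time z₀ passes a multiple of π/2, so N = ⌊2z₀/π⌋ + 1 = ⌊9.371⌋ + 1 = 10.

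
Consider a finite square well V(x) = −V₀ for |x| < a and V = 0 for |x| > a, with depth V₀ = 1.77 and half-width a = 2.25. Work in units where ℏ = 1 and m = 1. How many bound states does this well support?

N = 3

The dimensionless depth is z₀ = a√(2mV₀)/ℏ = 2.25 × √(3.540) = 4.233.
A new bound state (alternating even/odd) appears each time z₀ passes a multiple of π/2, so N = ⌊2z₀/π⌋ + 1 = ⌊2.695⌋ + 1 = 3.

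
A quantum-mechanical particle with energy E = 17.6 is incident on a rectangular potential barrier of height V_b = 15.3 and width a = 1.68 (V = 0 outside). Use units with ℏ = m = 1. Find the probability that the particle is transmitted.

T = 0.777

Above the barrier the interior wavenumber is k₂ = √(2m(E − V_b))/ℏ = 2.145, giving phase k₂a = 3.603.
T = [1 + V_b² sin²(k₂a) / (4E(E − V_b))]⁻¹ = 1/1.287 = 0.777.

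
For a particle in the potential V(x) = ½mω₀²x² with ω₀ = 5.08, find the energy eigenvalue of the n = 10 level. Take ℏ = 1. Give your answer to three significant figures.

E = 53.3

The oscillator eigenvalues are E_n = ℏω₀(n + ½), so E_10 = 5.08 × 10.5 = 53.34.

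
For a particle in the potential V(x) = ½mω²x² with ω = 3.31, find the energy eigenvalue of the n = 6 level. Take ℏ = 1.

E = 21.5

The oscillator eigenvalues are E_n = ℏω(n + ½), so E_6 = 3.31 × 6.5 = 21.52.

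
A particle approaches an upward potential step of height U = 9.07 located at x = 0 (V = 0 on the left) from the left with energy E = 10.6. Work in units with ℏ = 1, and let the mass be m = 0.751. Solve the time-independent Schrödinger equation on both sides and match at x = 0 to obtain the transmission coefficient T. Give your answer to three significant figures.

T = 0.798

On each side the TISE gives plane waves with k = √(2m(E − V))/ℏ: k₁ = √(2·0.751·10.6) = 3.990, k₂ = √(2·0.751·1.53) = 1.516.
Matching ψ and ψ′ at x = 0 gives r = (k₁ − k₂)/(k₁ + k₂), so R = r² = 0.2019 and T = 1 − R = 0.7981.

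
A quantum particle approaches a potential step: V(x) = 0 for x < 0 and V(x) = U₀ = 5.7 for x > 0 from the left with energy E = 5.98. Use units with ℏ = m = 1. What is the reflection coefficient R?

On each side the TISE gives plane waves with k = √(2m(E − V))/ℏ: k₁ = √(2·1·5.98) = 3.458, k₂ = √(2·1·0.28) = 0.7483.
Continuity of ψ and ψ′ at the step yields the reflection amplitude r = (k₁ − k₂)/(k₁ + k₂) = 0.6442; thus R = |r|² = 0.4150, T = 0.5850.

R = 0.415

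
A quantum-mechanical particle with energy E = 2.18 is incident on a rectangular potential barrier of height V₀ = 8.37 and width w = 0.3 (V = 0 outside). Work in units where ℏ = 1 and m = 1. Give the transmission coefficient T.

E < V₀: inside the barrier ψ ∝ e^{±κx} with κ = √(2m(V₀ − E))/ℏ = 3.519.
κw = 1.056, sinh(κw) = 1.263.
The exact tunnelling result is T⁻¹ = 1 + V₀² sinh²(κw) / [4E(V₀ − E)] = 3.070, so T = 0.326.

T = 0.326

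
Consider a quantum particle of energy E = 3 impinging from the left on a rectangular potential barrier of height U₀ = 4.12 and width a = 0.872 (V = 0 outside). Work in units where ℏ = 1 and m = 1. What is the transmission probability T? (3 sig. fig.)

T = 0.213

E < U₀: inside the barrier ψ ∝ e^{±κx} with κ = √(2m(U₀ − E))/ℏ = 1.497.
κa = 1.305, sinh(κa) = 1.708.
Matching ψ, ψ′ at both faces gives T = [1 + U₀² sinh²(κa) / (4E(U₀ − E))]⁻¹ = 1/4.686 = 0.213.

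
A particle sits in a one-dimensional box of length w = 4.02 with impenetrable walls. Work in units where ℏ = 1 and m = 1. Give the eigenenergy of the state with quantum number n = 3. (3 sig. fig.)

E = 2.75

The infinite-well eigenfunctions ψ_n = √(2/w) sin(nπx/w) vanish at both walls, giving E_n = n²π²ℏ²/(2mw²).
E_3 = 3² × π² / (2 × 1 × 4.02²) = 2.748.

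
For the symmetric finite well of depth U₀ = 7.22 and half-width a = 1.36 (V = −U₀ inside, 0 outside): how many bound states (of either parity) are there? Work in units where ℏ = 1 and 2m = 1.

N = 3

Define the well-strength parameter z₀ = (a/ℏ)√(2mU₀) = 1.36 × √(2·0.5·7.22) = 3.654.
The even/odd transcendental equations gain one root per π/2 in z₀, giving N = 1 + ⌊2z₀/π⌋ = 1 + ⌊2.326⌋ = 3.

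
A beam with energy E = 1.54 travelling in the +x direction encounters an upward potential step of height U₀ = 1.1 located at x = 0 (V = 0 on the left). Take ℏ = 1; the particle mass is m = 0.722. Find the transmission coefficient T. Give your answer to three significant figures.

T = 0.908

On each side the TISE gives plane waves with k = √(2m(E − V))/ℏ: k₁ = √(2·0.722·1.54) = 1.491, k₂ = √(2·0.722·0.44) = 0.7971.
Continuity of ψ and ψ′ at the step yields the reflection amplitude r = (k₁ − k₂)/(k₁ + k₂) = 0.3033; thus R = |r|² = 0.09201, T = 0.9080.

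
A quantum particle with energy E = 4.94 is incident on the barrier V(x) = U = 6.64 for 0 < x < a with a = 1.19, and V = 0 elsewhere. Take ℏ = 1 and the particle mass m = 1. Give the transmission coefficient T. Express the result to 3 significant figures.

T = 0.0374

E < U: inside the barrier ψ ∝ e^{±κx} with κ = √(2m(U − E))/ℏ = 1.844.
κa = 2.194, sinh(κa) = 4.431.
Matching ψ, ψ′ at both faces gives T = [1 + U² sinh²(κa) / (4E(U − E))]⁻¹ = 1/26.77 = 0.0374.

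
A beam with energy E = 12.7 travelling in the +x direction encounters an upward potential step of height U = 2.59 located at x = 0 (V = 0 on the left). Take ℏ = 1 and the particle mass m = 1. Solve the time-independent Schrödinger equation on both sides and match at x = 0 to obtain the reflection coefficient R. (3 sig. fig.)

On each side the TISE gives plane waves with k = √(2m(E − V))/ℏ: k₁ = √(2·1·12.7) = 5.040, k₂ = √(2·1·10.11) = 4.497.
Continuity of ψ and ψ′ at the step yields the reflection amplitude r = (k₁ − k₂)/(k₁ + k₂) = 0.05696; thus R = |r|² = 0.003244, T = 0.9968.

R = 0.00324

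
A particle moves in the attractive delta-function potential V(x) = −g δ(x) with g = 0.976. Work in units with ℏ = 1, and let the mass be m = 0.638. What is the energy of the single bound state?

E = -0.304

The bound state is ψ(x) = √κ e^{−κ|x|}. The derivative jump ψ'(0⁺) − ψ'(0⁻) = −(2mg/ℏ²)ψ(0) fixes κ = mg/ℏ² = 0.6227.
Then E = −ℏ²κ²/(2m) = −mg²/(2ℏ²) = -0.3039.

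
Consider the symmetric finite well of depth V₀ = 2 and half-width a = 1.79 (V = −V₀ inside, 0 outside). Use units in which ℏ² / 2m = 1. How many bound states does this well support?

N = 2

The dimensionless depth is z₀ = a√(2mV₀)/ℏ = 1.79 × √(2.000) = 2.531.
The even/odd transcendental equations gain one root per π/2 in z₀, giving N = 1 + ⌊2z₀/π⌋ = 1 + ⌊1.612⌋ = 2.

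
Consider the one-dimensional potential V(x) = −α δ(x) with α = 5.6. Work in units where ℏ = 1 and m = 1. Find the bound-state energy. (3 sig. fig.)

The bound state is ψ(x) = √κ e^{−κ|x|}. The derivative jump ψ'(0⁺) − ψ'(0⁻) = −(2mα/ℏ²)ψ(0) fixes κ = mα/ℏ² = 5.600.
Then E = −ℏ²κ²/(2m) = −mα²/(2ℏ²) = -15.68.

E = -15.7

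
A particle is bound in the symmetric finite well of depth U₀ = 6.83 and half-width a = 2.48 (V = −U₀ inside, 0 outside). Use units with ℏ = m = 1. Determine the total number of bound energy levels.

The dimensionless depth is z₀ = a√(2mU₀)/ℏ = 2.48 × √(13.66) = 9.166.
A new bound state (alternating even/odd) appears each time z₀ passes a multiple of π/2, so N = ⌊2z₀/π⌋ + 1 = ⌊5.835⌋ + 1 = 6.

N = 6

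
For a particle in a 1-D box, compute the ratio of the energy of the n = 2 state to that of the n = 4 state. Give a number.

Since E_n ∝ n², the ratio is (2/4)² = 0.25.

0.25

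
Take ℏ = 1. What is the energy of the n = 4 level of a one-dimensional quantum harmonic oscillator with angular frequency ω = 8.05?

The oscillator eigenvalues are E_n = ℏω(n + ½), so E_4 = 8.05 × 4.5 = 36.23.

E = 36.2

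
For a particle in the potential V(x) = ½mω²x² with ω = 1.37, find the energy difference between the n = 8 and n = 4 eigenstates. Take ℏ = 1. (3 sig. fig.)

E_n = ℏω(n + ½), so ΔE = (8 − 4) ℏω = 4 × 1.37 = 5.480.

ΔE = 5.48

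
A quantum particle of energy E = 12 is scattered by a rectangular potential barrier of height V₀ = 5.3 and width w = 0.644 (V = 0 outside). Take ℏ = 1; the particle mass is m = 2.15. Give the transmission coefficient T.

T = 0.992

Above the barrier the interior wavenumber is k₂ = √(2m(E − V₀))/ℏ = 5.367, giving phase k₂w = 3.457.
Matching at both interfaces gives T⁻¹ = 1 + V₀² sin²(k₂w) / [4E(E − V₀)] = 1.008, hence T = 0.992.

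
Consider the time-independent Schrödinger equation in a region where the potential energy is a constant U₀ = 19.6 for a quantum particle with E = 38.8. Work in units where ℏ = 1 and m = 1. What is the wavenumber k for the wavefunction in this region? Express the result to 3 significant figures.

k = 6.20

With E > U₀ the solution is oscillatory, ψ ∝ e^{±ikx} with k = √(2m(E − U₀))/ℏ.
k = √(2 × 1 × 19.2) = 6.197.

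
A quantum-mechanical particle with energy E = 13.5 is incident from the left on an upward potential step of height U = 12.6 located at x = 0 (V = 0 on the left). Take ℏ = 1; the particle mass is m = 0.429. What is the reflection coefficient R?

R = 0.348

On each side the TISE gives plane waves with k = √(2m(E − V))/ℏ: k₁ = √(2·0.429·13.5) = 3.403, k₂ = √(2·0.429·0.9) = 0.8787.
Continuity of ψ and ψ′ at the step yields the reflection amplitude r = (k₁ − k₂)/(k₁ + k₂) = 0.5896; thus R = |r|² = 0.3476, T = 0.6524.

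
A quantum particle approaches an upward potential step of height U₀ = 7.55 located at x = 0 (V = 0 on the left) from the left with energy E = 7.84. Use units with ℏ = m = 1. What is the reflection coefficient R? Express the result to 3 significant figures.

R = 0.459

On each side the TISE gives plane waves with k = √(2m(E − V))/ℏ: k₁ = √(2·1·7.84) = 3.960, k₂ = √(2·1·0.29) = 0.7616.
Matching ψ and ψ′ at x = 0 gives r = (k₁ − k₂)/(k₁ + k₂), so R = r² = 0.4589 and T = 1 − R = 0.5411.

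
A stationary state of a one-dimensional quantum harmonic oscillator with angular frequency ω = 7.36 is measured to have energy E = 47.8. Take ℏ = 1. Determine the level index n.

n = 6

Invert E_n = (n + ½)ℏω: n = E/ℏω − ½ = 5.995, so n = 6.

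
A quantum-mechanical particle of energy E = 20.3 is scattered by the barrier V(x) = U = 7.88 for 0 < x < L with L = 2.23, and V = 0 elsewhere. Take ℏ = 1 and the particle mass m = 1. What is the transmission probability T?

E > U: inside the barrier k₂ = √(2m(E − U))/ℏ = 4.984, k₂L = 11.11.
T = [1 + U² sin²(k₂L) / (4E(E − U))]⁻¹ = 1/1.061 = 0.943.

T = 0.943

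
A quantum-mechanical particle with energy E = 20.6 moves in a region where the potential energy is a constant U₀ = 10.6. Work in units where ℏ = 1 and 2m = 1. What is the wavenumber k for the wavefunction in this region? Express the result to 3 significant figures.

With E > U₀ the solution is oscillatory, ψ ∝ e^{±ikx} with k = √(2m(E − U₀))/ℏ.
k = √(2 × 0.5 × 10) = 3.162.

k = 3.16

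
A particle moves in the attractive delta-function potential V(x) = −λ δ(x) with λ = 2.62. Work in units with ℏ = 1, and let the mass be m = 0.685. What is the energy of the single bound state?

The bound state is ψ(x) = √κ e^{−κ|x|}. The derivative jump ψ'(0⁺) − ψ'(0⁻) = −(2mλ/ℏ²)ψ(0) fixes κ = mλ/ℏ² = 1.795.
Then E = −ℏ²κ²/(2m) = −mλ²/(2ℏ²) = -2.351.

E = -2.35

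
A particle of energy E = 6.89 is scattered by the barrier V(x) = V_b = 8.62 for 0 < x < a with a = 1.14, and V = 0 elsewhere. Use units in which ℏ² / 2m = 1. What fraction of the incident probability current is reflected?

E < V_b: inside the barrier ψ ∝ e^{±κx} with κ = √(2m(V_b − E))/ℏ = 1.315.
κa = 1.499, sinh(κa) = 2.128.
Matching ψ, ψ′ at both faces gives T = [1 + V_b² sinh²(κa) / (4E(V_b − E))]⁻¹ = 1/8.057 = 0.124.
R = 1 − T = 0.876.

R = 0.876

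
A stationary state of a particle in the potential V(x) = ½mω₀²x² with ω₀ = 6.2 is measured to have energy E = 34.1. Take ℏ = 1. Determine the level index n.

n = 5

Invert E_n = (n + ½)ℏω₀: n = E/ℏω₀ − ½ = 5.000, so n = 5.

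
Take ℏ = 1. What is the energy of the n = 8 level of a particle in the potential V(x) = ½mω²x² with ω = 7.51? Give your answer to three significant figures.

The oscillator eigenvalues are E_n = ℏω(n + ½), so E_8 = 7.51 × 8.5 = 63.84.

E = 63.8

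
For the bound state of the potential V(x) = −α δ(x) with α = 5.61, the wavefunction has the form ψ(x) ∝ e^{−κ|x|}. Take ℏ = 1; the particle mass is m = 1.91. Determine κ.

Integrating the TISE across x = 0 gives the cusp condition ψ'(0⁺) − ψ'(0⁻) = −(2mα/ℏ²)ψ(0).
With ψ ∝ e^{−κ|x|} this yields −2κ = −2mα/ℏ², so κ = mα/ℏ² = 10.72.

κ = 10.7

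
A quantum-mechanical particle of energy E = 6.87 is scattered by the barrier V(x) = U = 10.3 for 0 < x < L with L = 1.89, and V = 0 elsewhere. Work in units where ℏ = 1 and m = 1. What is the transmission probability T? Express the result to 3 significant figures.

T = 0.000178

Since E < U the interior solution is evanescent with decay constant κ = √(2m(U − E))/ℏ = 2.619.
κL = 4.950, sinh(κL) = 70.60.
Matching ψ, ψ′ at both faces gives T = [1 + U² sinh²(κL) / (4E(U − E))]⁻¹ = 1/5611 = 0.000178.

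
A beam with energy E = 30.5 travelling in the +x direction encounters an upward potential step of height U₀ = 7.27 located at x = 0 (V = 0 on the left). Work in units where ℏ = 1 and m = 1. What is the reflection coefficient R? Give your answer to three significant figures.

On each side the TISE gives plane waves with k = √(2m(E − V))/ℏ: k₁ = √(2·1·30.5) = 7.810, k₂ = √(2·1·23.23) = 6.816.
Continuity of ψ and ψ′ at the step yields the reflection amplitude r = (k₁ − k₂)/(k₁ + k₂) = 0.06797; thus R = |r|² = 0.004619, T = 0.9954.

R = 0.00462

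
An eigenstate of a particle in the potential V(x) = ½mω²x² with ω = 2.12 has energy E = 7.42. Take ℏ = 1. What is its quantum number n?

n = 3

E_n = ℏω(n + ½) ⇒ n = E/(ℏω) − ½ = 7.42/2.12 − 0.5 = 3.000 → n = 3.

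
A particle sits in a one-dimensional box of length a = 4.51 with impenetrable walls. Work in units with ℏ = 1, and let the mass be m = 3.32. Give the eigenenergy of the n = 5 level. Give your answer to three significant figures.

E = 1.83

The infinite-well eigenfunctions ψ_n = √(2/a) sin(nπx/a) vanish at both walls, giving E_n = n²π²ℏ²/(2ma²).
E_5 = 5² × π² / (2 × 3.32 × 4.51²) = 1.827.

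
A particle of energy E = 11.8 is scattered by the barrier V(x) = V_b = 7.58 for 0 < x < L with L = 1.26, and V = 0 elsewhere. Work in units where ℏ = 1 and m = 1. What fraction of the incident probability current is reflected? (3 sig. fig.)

R = 0.0662

Above the barrier the interior wavenumber is k₂ = √(2m(E − V_b))/ℏ = 2.905, giving phase k₂L = 3.661.
Matching at both interfaces gives T⁻¹ = 1 + V_b² sin²(k₂L) / [4E(E − V_b)] = 1.071, hence T = 0.934.
R = 1 − T = 0.0662.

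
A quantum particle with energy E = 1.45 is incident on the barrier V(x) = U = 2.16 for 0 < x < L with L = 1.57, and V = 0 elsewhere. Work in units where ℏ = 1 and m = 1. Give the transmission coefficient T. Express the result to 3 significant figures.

Since E < U the interior solution is evanescent with decay constant κ = √(2m(U − E))/ℏ = 1.192.
κL = 1.871, sinh(κL) = 3.170.
The exact tunnelling result is T⁻¹ = 1 + U² sinh²(κL) / [4E(U − E)] = 12.39, so T = 0.0807.

T = 0.0807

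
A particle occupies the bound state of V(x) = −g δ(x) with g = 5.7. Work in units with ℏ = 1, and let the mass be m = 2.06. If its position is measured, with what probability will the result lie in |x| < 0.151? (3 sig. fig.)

P = 0.971

The normalised bound state is ψ = √κ e^{−κ|x|} with κ = mg/ℏ² = 11.74.
P(|x| < d) = ∫_{−d}^{d} κ e^{−2κ|x|} dx = 1 − e^{−2κd} = 1 − e^{−3.546} = 0.9712.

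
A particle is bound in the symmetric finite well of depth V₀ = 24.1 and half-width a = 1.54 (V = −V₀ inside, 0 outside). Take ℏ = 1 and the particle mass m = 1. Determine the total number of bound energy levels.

N = 7

The dimensionless depth is z₀ = a√(2mV₀)/ℏ = 1.54 × √(48.20) = 10.69.
The even/odd transcendental equations gain one root per π/2 in z₀, giving N = 1 + ⌊2z₀/π⌋ = 1 + ⌊6.807⌋ = 7.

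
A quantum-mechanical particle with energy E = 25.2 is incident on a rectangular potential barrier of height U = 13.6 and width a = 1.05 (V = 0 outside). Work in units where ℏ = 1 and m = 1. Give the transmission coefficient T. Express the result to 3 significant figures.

Above the barrier the interior wavenumber is k₂ = √(2m(E − U))/ℏ = 4.817, giving phase k₂a = 5.057.
Matching at both interfaces gives T⁻¹ = 1 + U² sin²(k₂a) / [4E(E − U)] = 1.140, hence T = 0.877.

T = 0.877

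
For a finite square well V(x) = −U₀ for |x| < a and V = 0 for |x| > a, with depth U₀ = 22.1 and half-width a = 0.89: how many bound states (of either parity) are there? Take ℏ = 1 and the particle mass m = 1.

The dimensionless depth is z₀ = a√(2mU₀)/ℏ = 0.89 × √(44.20) = 5.917.
The even/odd transcendental equations gain one root per π/2 in z₀, giving N = 1 + ⌊2z₀/π⌋ = 1 + ⌊3.767⌋ = 4.

N = 4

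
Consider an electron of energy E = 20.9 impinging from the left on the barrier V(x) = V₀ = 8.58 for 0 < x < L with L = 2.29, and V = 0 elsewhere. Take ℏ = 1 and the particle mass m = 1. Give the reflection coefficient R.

R = 0.0584

E > V₀: inside the barrier k₂ = √(2m(E − V₀))/ℏ = 4.964, k₂L = 11.37.
Matching at both interfaces gives T⁻¹ = 1 + V₀² sin²(k₂L) / [4E(E − V₀)] = 1.062, hence T = 0.942.
R = 1 − T = 0.0584.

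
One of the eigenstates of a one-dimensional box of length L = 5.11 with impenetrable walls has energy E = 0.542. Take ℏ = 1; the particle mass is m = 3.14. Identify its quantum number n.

n = 3

For an infinite well E_n = n²π²ℏ²/(2mL²), so n = (L/πℏ)√(2mE).
n = (5.11/π) × √(2 × 3.14 × 0.542) = 3.001 → n = 3.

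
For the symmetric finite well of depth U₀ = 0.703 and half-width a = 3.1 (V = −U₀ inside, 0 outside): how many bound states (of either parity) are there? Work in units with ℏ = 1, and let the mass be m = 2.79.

N = 4

The dimensionless depth is z₀ = a√(2mU₀)/ℏ = 3.1 × √(3.923) = 6.140.
A new bound state (alternating even/odd) appears each time z₀ passes a multiple of π/2, so N = ⌊2z₀/π⌋ + 1 = ⌊3.909⌋ + 1 = 4.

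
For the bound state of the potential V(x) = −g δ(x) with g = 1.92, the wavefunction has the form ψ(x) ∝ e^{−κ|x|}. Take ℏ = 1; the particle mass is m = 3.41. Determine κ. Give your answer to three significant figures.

κ = 6.55

Integrating the TISE across x = 0 gives the cusp condition ψ'(0⁺) − ψ'(0⁻) = −(2mg/ℏ²)ψ(0).
With ψ ∝ e^{−κ|x|} this yields −2κ = −2mg/ℏ², so κ = mg/ℏ² = 6.547.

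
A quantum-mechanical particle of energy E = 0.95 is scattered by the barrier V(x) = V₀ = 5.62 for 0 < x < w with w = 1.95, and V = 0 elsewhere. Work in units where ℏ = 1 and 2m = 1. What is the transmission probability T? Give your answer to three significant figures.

Since E < V₀ the interior solution is evanescent with decay constant κ = √(2m(V₀ − E))/ℏ = 2.161.
κw = 4.214, sinh(κw) = 33.81.
Matching ψ, ψ′ at both faces gives T = [1 + V₀² sinh²(κw) / (4E(V₀ − E))]⁻¹ = 1/2035 = 0.000491.

T = 0.000491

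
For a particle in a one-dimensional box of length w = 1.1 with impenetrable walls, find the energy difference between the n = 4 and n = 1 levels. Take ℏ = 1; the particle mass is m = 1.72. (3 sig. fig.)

E_n = n²π²ℏ²/(2mw²), so ΔE = (4² − 1²) π²ℏ²/(2mw²).
ΔE = 15 × π² / (2 × 1.72 × 1.1²) = 35.57.

ΔE = 35.6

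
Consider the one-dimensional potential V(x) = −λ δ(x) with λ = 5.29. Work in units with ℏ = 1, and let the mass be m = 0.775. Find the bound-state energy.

E = -10.8

For x ≠ 0 the bound state is ψ ∝ e^{−κ|x|}; integrating the TISE across the delta gives the cusp condition 2κ = 2mλ/ℏ², so κ = 4.100.
Then E = −ℏ²κ²/(2m) = −mλ²/(2ℏ²) = -10.84.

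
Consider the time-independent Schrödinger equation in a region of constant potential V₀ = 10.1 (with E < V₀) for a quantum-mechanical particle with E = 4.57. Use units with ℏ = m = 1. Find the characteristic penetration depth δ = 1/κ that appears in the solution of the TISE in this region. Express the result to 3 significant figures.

δ = 0.301

Since E < V₀ the TISE in this region is ψ'' = κ²ψ with κ = √(2m(V₀ − E))/ℏ.
κ = √(2 × 1 × 5.53) = 3.326. The penetration depth is δ = 1/κ = 0.301.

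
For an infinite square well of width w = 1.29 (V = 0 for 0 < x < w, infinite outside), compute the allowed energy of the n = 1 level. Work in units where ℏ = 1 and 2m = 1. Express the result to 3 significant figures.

Requiring ψ(0) = ψ(w) = 0 quantises k = nπ/w, hence E_n = ℏ²k²/2m = n²π²ℏ²/(2mw²).
E_1 = 1² × π² / (2 × 0.5 × 1.29²) = 5.931.

E = 5.93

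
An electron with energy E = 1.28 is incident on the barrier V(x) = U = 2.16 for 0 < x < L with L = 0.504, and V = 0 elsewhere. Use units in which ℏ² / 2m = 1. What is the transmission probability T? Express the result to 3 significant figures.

T = 0.800

E < U: inside the barrier ψ ∝ e^{±κx} with κ = √(2m(U − E))/ℏ = 0.9381.
κL = 0.4728, sinh(κL) = 0.4906.
The exact tunnelling result is T⁻¹ = 1 + U² sinh²(κL) / [4E(U − E)] = 1.249, so T = 0.800.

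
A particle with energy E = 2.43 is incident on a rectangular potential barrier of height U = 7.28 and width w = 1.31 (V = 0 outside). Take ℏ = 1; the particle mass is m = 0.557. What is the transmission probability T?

E < U: inside the barrier ψ ∝ e^{±κx} with κ = √(2m(U − E))/ℏ = 2.324.
κw = 3.045, sinh(κw) = 10.48.
Matching ψ, ψ′ at both faces gives T = [1 + U² sinh²(κw) / (4E(U − E))]⁻¹ = 1/124.5 = 0.00803.

T = 0.00803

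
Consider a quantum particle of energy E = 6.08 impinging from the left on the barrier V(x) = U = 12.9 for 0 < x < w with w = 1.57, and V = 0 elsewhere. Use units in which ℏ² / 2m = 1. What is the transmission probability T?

T = 0.00109

Since E < U the interior solution is evanescent with decay constant κ = √(2m(U − E))/ℏ = 2.612.
κw = 4.100, sinh(κw) = 30.16.
Matching ψ, ψ′ at both faces gives T = [1 + U² sinh²(κw) / (4E(U − E))]⁻¹ = 1/913.9 = 0.00109.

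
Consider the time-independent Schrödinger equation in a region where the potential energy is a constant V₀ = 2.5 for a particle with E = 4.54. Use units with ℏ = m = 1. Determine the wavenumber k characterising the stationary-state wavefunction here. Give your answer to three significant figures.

With E > V₀ the solution is oscillatory, ψ ∝ e^{±ikx} with k = √(2m(E − V₀))/ℏ.
k = √(2 × 1 × 2.04) = 2.020.

k = 2.02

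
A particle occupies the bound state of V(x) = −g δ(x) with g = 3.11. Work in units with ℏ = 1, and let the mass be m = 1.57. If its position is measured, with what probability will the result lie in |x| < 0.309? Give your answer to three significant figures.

The normalised bound state is ψ = √κ e^{−κ|x|} with κ = mg/ℏ² = 4.883.
P(|x| < d) = ∫_{−d}^{d} κ e^{−2κ|x|} dx = 1 − e^{−2κd} = 1 − e^{−3.018} = 0.9511.

P = 0.951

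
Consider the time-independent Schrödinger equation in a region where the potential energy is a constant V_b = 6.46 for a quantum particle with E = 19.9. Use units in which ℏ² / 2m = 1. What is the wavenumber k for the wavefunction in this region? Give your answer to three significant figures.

k = 3.67

With E > V_b the solution is oscillatory, ψ ∝ e^{±ikx} with k = √(2m(E − V_b))/ℏ.
k = √(2 × 0.5 × 13.44) = 3.666.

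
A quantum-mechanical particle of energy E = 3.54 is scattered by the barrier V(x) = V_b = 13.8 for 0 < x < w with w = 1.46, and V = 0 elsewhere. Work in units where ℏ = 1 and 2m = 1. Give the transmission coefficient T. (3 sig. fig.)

E < V_b: inside the barrier ψ ∝ e^{±κx} with κ = √(2m(V_b − E))/ℏ = 3.203.
κw = 4.677, sinh(κw) = 53.70.
The exact tunnelling result is T⁻¹ = 1 + V_b² sinh²(κw) / [4E(V_b − E)] = 3780, so T = 0.000265.

T = 0.000265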